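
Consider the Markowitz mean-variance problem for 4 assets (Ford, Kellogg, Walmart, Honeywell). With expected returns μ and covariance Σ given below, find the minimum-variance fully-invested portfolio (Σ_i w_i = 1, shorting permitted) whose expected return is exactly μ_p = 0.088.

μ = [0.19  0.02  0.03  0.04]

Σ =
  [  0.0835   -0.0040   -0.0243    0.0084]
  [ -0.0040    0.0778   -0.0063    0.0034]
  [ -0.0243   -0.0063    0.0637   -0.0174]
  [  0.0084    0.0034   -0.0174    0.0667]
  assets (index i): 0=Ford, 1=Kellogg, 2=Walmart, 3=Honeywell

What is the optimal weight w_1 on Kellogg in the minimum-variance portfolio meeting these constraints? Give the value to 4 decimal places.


0.1346

x=Σ⁻¹μ = [2.7415  0.5101  1.7547  0.6862]
y=Σ⁻¹𝟙 = [19.4768  15.4287  30.0028  19.5800]
a=μᵀx=0.611173  b=𝟙ᵀx=5.692446  c=𝟙ᵀy=84.488283  D=ac−b²=19.233010
λ₁=(c·0.088−b)/D = (84.488283·0.088−5.692446)/19.233010 = 0.090601
λ₂=(a−b·0.088)/D = (0.611173−5.692446·0.088)/19.233010 = 0.005732
w* = 0.090601·x + 0.005732·y:
  w_0 = 0.090601·2.7415 + 0.005732·19.4768 = 0.3600  (Ford)
  w_1 = 0.090601·0.5101 + 0.005732·15.4287 = 0.1346  (Kellogg)
  w_2 = 0.090601·1.7547 + 0.005732·30.0028 = 0.3309  (Walmart)
  w_3 = 0.090601·0.6862 + 0.005732·19.5800 = 0.1744  (Honeywell)
Σw_i=1.0000  μᵀw=0.0880
σ²=wᵀΣw=λ₁·μ_p+λ₂ = 0.090601·0.088 + 0.005732 = 0.013705 ≈ 0.0137


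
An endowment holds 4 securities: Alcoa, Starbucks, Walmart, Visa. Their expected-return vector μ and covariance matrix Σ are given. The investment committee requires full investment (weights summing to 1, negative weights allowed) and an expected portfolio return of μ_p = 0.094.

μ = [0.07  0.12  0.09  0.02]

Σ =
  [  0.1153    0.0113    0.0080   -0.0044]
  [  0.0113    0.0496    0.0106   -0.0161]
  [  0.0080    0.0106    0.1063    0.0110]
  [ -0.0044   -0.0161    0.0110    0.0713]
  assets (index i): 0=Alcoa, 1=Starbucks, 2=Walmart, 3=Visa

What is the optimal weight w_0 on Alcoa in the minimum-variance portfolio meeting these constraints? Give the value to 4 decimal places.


0.0848

x=Σ⁻¹μ = [0.3593  2.4890  0.4898  0.7891]
y=Σ⁻¹𝟙 = [6.7493  23.8628  4.5403  19.1297]
a=μᵀx=0.383691  b=𝟙ᵀx=4.127204  c=𝟙ᵀy=54.282047  D=ac−b²=3.793734
λ₁=(c·0.094−b)/D = (54.282047·0.094−4.127204)/3.793734 = 0.257084
λ₂=(a−b·0.094)/D = (0.383691−4.127204·0.094)/3.793734 = -0.001124
w* = 0.257084·x + -0.001124·y:
  w_0 = 0.257084·0.3593 + -0.001124·6.7493 = 0.0848  (Alcoa)
  w_1 = 0.257084·2.4890 + -0.001124·23.8628 = 0.6130  (Starbucks)
  w_2 = 0.257084·0.4898 + -0.001124·4.5403 = 0.1208  (Walmart)
  w_3 = 0.257084·0.7891 + -0.001124·19.1297 = 0.1814  (Visa)
Σw_i=1.0000  μᵀw=0.0940
σ²=wᵀΣw=λ₁·μ_p+λ₂ = 0.257084·0.094 + -0.001124 = 0.023041 ≈ 0.0230


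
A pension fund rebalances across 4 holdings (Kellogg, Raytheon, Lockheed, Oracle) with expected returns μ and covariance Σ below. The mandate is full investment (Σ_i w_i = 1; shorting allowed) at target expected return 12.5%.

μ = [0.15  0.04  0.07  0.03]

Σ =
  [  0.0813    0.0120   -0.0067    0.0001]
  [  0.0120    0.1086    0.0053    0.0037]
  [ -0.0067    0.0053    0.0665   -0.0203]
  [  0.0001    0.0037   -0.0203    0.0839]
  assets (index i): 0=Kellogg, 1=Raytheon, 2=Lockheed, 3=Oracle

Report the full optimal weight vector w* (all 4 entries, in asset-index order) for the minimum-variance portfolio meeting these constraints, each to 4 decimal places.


p=Σ⁻¹μ = [1.9561  0.0568  1.4608  0.7062]
q=Σ⁻¹𝟙 = [13.0968  6.1687  20.9645  16.7038]
a=μᵀp=0.419133  b=𝟙ᵀp=4.179893  c=𝟙ᵀq=56.933771  D=ac−b²=6.391288
λ₁=(c·0.125−b)/D = (56.933771·0.125−4.179893)/6.391288 = 0.459505
λ₂=(a−b·0.125)/D = (0.419133−4.179893·0.125)/6.391288 = -0.016171
w* = 0.459505·p + -0.016171·q:
  w_0 = 0.459505·1.9561 + -0.016171·13.0968 = 0.6871  (Kellogg)
  w_1 = 0.459505·0.0568 + -0.016171·6.1687 = -0.0736  (Raytheon)
  w_2 = 0.459505·1.4608 + -0.016171·20.9645 = 0.3322  (Lockheed)
  w_3 = 0.459505·0.7062 + -0.016171·16.7038 = 0.0544  (Oracle)
Σw_i=1.0000  μᵀw=0.1250
σ²=wᵀΣw=λ₁·μ_p+λ₂ = 0.459505·0.125 + -0.016171 = 0.041267 ≈ 0.0413

0.6871  -0.0736  0.3322  0.0544


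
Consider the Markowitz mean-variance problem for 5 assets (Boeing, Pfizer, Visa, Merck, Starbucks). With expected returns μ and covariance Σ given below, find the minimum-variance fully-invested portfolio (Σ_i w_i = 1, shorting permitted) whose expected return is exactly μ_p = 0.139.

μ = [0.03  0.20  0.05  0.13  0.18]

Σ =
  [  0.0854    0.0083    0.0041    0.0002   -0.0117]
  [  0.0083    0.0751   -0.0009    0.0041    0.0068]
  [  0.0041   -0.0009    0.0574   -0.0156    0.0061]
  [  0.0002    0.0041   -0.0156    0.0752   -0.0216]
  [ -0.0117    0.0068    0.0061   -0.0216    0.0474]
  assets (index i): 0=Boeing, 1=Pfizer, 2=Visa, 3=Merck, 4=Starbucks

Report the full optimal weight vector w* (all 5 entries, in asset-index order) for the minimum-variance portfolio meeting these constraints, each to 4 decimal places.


p=Σ⁻¹μ = [0.7912  1.9490  1.2106  3.3290  5.0744]
q=Σ⁻¹𝟙 = [14.4809  7.5118  20.2029  26.5456  33.0906]
a=μᵀp=1.820224  b=𝟙ᵀp=12.354166  c=𝟙ᵀq=101.831802  D=ac−b²=32.731312
λ₁=(c·0.139−b)/D = (101.831802·0.139−12.354166)/32.731312 = 0.055007
λ₂=(a−b·0.139)/D = (1.820224−12.354166·0.139)/32.731312 = 0.003147
w* = 0.055007·p + 0.003147·q:
  w_0 = 0.055007·0.7912 + 0.003147·14.4809 = 0.0891  (Boeing)
  w_1 = 0.055007·1.9490 + 0.003147·7.5118 = 0.1308  (Pfizer)
  w_2 = 0.055007·1.2106 + 0.003147·20.2029 = 0.1302  (Visa)
  w_3 = 0.055007·3.3290 + 0.003147·26.5456 = 0.2667  (Merck)
  w_4 = 0.055007·5.0744 + 0.003147·33.0906 = 0.3833  (Starbucks)
Σw_i=1.0000  μᵀw=0.1390
σ²=wᵀΣw=λ₁·μ_p+λ₂ = 0.055007·0.139 + 0.003147 = 0.010793 ≈ 0.0108

0.0891  0.1308  0.1302  0.2667  0.3833


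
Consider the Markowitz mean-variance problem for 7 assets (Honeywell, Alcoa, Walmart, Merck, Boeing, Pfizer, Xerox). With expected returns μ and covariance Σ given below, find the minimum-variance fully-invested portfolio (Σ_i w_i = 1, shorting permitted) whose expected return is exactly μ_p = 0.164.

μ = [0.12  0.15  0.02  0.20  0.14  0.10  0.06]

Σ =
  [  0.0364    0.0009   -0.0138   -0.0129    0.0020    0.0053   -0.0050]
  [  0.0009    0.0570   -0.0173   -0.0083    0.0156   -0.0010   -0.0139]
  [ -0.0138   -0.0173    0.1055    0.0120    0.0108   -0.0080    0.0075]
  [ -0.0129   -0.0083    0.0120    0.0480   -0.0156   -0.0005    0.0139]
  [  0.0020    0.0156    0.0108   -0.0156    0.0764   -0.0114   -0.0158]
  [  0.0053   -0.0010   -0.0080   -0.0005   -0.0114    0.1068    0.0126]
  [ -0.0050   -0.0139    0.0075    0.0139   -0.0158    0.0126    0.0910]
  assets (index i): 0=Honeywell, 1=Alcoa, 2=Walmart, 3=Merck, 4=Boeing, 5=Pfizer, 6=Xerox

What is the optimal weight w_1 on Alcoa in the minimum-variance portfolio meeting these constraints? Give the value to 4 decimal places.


0.1489

u=Σ⁻¹μ = [5.5883  3.1138  0.4099  6.7763  2.6637  0.9519  0.7039]
v=Σ⁻¹𝟙 = [43.9946  24.8295  13.4429  35.3467  16.0389  8.8516  12.2510]
a=μᵀu=3.011450  b=𝟙ᵀu=20.207641  c=𝟙ᵀv=154.755201  D=ac−b²=57.688754
λ₁=(c·0.164−b)/D = (154.755201·0.164−20.207641)/57.688754 = 0.089657
λ₂=(a−b·0.164)/D = (3.011450−20.207641·0.164)/57.688754 = -0.005245
w* = 0.089657·u + -0.005245·v:
  w_0 = 0.089657·5.5883 + -0.005245·43.9946 = 0.2703  (Honeywell)
  w_1 = 0.089657·3.1138 + -0.005245·24.8295 = 0.1489  (Alcoa)
  w_2 = 0.089657·0.4099 + -0.005245·13.4429 = -0.0338  (Walmart)
  w_3 = 0.089657·6.7763 + -0.005245·35.3467 = 0.4221  (Merck)
  w_4 = 0.089657·2.6637 + -0.005245·16.0389 = 0.1547  (Boeing)
  w_5 = 0.089657·0.9519 + -0.005245·8.8516 = 0.0389  (Pfizer)
  w_6 = 0.089657·0.7039 + -0.005245·12.2510 = -0.0012  (Xerox)
Σw_i=1.0000  μᵀw=0.1640
σ²=wᵀΣw=λ₁·μ_p+λ₂ = 0.089657·0.164 + -0.005245 = 0.009458 ≈ 0.0095


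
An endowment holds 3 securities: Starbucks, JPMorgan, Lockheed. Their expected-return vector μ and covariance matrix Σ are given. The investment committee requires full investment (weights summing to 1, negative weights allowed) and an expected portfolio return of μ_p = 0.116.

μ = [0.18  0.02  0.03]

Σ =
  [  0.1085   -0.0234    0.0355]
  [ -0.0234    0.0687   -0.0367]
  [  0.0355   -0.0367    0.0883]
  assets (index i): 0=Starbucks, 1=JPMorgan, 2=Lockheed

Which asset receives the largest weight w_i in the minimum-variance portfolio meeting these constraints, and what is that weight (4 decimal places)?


g=Σ⁻¹μ = [1.8657  0.9093  -0.0324]
h=Σ⁻¹𝟙 = [8.9082  27.9278  19.3512]
a=μᵀg=0.353038  b=𝟙ᵀg=2.742575  c=𝟙ᵀh=56.187223  D=ac−b²=12.314523
λ₁=(c·0.116−b)/D = (56.187223·0.116−2.742575)/12.314523 = 0.306560
λ₂=(a−b·0.116)/D = (0.353038−2.742575·0.116)/12.314523 = 0.002834
w* = 0.306560·g + 0.002834·h:
  w_0 = 0.306560·1.8657 + 0.002834·8.9082 = 0.5972  (Starbucks)
  w_1 = 0.306560·0.9093 + 0.002834·27.9278 = 0.3579  (JPMorgan)
  w_2 = 0.306560·-0.0324 + 0.002834·19.3512 = 0.0449  (Lockheed)
Σw_i=1.0000  μᵀw=0.1160
σ²=wᵀΣw=λ₁·μ_p+λ₂ = 0.306560·0.116 + 0.002834 = 0.038395 ≈ 0.0384

Starbucks (0.5972)


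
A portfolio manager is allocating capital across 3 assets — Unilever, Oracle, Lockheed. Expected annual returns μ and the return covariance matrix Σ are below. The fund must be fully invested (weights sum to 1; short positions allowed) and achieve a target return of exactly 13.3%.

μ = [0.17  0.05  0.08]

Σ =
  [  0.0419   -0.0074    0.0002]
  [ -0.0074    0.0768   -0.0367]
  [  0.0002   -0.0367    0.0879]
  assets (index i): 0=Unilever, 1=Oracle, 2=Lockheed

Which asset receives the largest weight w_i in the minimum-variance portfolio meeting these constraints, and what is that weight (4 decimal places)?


Unilever (0.6489)

x=Σ⁻¹μ = [4.3809  1.8780  1.6843]
y=Σ⁻¹𝟙 = [28.4295  26.4412  22.3516]
a=μᵀx=0.973398  b=𝟙ᵀx=7.943193  c=𝟙ᵀy=77.222212  D=ac−b²=12.073602
λ₁=(c·0.133−b)/D = (77.222212·0.133−7.943193)/12.073602 = 0.192764
λ₂=(a−b·0.133)/D = (0.973398−7.943193·0.133)/12.073602 = -0.006878
w* = 0.192764·x + -0.006878·y:
  w_0 = 0.192764·4.3809 + -0.006878·28.4295 = 0.6489  (Unilever)
  w_1 = 0.192764·1.8780 + -0.006878·26.4412 = 0.1801  (Oracle)
  w_2 = 0.192764·1.6843 + -0.006878·22.3516 = 0.1709  (Lockheed)
Σw_i=1.0000  μᵀw=0.1330
σ²=wᵀΣw=λ₁·μ_p+λ₂ = 0.192764·0.133 + -0.006878 = 0.018759 ≈ 0.0188


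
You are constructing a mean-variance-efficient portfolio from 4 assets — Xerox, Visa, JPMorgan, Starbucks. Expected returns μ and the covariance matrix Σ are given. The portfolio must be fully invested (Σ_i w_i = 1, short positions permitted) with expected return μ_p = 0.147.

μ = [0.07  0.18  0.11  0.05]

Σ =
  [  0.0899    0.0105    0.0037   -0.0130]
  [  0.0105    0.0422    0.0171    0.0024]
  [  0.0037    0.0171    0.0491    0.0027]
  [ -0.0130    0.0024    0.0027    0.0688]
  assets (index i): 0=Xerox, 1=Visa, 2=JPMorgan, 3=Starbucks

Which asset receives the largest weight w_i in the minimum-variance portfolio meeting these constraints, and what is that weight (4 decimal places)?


Visa (0.6653)

p=Σ⁻¹μ = [0.3933  3.7837  0.8580  0.6354]
q=Σ⁻¹𝟙 = [11.1218  14.5268  13.6117  15.5954]
a=μᵀp=0.834752  b=𝟙ᵀp=5.670411  c=𝟙ᵀq=54.855717  D=ac−b²=13.637366
λ₁=(c·0.147−b)/D = (54.855717·0.147−5.670411)/13.637366 = 0.175502
λ₂=(a−b·0.147)/D = (0.834752−5.670411·0.147)/13.637366 = 0.000088
w* = 0.175502·p + 0.000088·q:
  w_0 = 0.175502·0.3933 + 0.000088·11.1218 = 0.0700  (Xerox)
  w_1 = 0.175502·3.7837 + 0.000088·14.5268 = 0.6653  (Visa)
  w_2 = 0.175502·0.8580 + 0.000088·13.6117 = 0.1518  (JPMorgan)
  w_3 = 0.175502·0.6354 + 0.000088·15.5954 = 0.1129  (Starbucks)
Σw_i=1.0000  μᵀw=0.1470
σ²=wᵀΣw=λ₁·μ_p+λ₂ = 0.175502·0.147 + 0.000088 = 0.025887 ≈ 0.0259


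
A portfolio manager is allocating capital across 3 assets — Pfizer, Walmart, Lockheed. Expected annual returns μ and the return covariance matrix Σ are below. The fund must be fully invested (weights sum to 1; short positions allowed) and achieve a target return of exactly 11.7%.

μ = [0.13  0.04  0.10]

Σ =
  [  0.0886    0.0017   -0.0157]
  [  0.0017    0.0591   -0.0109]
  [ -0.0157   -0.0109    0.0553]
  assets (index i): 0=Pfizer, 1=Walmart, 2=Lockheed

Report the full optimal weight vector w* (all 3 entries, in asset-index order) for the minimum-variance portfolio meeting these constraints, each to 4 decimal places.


0.5021  -0.0323  0.5302

g=Σ⁻¹μ = [1.9006  1.0950  2.5637]
h=Σ⁻¹𝟙 = [15.6134  21.4021  26.7344]
a=μᵀg=0.547244  b=𝟙ᵀg=5.559265  c=𝟙ᵀh=63.749873  D=ac−b²=3.981304
λ₁=(c·0.117−b)/D = (63.749873·0.117−5.559265)/3.981304 = 0.477097
λ₂=(a−b·0.117)/D = (0.547244−5.559265·0.117)/3.981304 = -0.025919
w* = 0.477097·g + -0.025919·h:
  w_0 = 0.477097·1.9006 + -0.025919·15.6134 = 0.5021  (Pfizer)
  w_1 = 0.477097·1.0950 + -0.025919·21.4021 = -0.0323  (Walmart)
  w_2 = 0.477097·2.5637 + -0.025919·26.7344 = 0.5302  (Lockheed)
Σw_i=1.0000  μᵀw=0.1170
σ²=wᵀΣw=λ₁·μ_p+λ₂ = 0.477097·0.117 + -0.025919 = 0.029902 ≈ 0.0299


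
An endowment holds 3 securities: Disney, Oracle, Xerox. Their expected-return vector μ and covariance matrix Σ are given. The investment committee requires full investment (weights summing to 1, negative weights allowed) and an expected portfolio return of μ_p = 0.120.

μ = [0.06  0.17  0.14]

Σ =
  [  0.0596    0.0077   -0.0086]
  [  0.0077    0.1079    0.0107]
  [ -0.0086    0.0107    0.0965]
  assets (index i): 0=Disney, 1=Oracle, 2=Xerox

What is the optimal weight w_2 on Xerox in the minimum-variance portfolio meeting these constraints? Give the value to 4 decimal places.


x=Σ⁻¹μ = [1.0313  1.3640  1.3914]
y=Σ⁻¹𝟙 = [17.4950  6.9131  11.1553]
a=μᵀx=0.488551  b=𝟙ᵀx=3.786677  c=𝟙ᵀy=35.563474  D=ac−b²=3.035663
λ₁=(c·0.120−b)/D = (35.563474·0.120−3.786677)/3.035663 = 0.158430
λ₂=(a−b·0.120)/D = (0.488551−3.786677·0.120)/3.035663 = 0.011250
w* = 0.158430·x + 0.011250·y:
  w_0 = 0.158430·1.0313 + 0.011250·17.4950 = 0.3602  (Disney)
  w_1 = 0.158430·1.3640 + 0.011250·6.9131 = 0.2939  (Oracle)
  w_2 = 0.158430·1.3914 + 0.011250·11.1553 = 0.3459  (Xerox)
Σw_i=1.0000  μᵀw=0.1200
σ²=wᵀΣw=λ₁·μ_p+λ₂ = 0.158430·0.120 + 0.011250 = 0.030261 ≈ 0.0303

0.3459


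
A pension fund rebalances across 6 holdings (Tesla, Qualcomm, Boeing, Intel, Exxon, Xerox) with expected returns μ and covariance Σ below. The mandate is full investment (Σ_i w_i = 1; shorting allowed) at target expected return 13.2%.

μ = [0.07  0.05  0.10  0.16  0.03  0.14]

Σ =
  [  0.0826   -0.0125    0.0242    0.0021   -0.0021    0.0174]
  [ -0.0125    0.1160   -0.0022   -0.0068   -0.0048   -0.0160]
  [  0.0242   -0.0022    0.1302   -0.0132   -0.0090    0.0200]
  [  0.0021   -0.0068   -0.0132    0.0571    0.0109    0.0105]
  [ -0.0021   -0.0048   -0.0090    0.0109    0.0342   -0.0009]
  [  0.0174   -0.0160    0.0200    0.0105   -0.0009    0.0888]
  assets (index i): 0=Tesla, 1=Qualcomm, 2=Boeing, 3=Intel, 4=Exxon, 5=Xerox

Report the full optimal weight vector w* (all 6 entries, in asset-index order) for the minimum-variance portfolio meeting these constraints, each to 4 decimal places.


0.0520  0.1222  0.1400  0.5095  -0.0186  0.1950

u=Σ⁻¹μ = [0.4281  0.8281  0.8396  2.7999  0.3779  1.1256]
v=Σ⁻¹𝟙 = [10.3468  13.0749  8.0829  13.3028  29.8211  8.4985]
a=μᵀu=0.772237  b=𝟙ᵀu=6.399184  c=𝟙ᵀv=83.127040  D=ac−b²=23.244179
λ₁=(c·0.132−b)/D = (83.127040·0.132−6.399184)/23.244179 = 0.196763
λ₂=(a−b·0.132)/D = (0.772237−6.399184·0.132)/23.244179 = -0.003117
w* = 0.196763·u + -0.003117·v:
  w_0 = 0.196763·0.4281 + -0.003117·10.3468 = 0.0520  (Tesla)
  w_1 = 0.196763·0.8281 + -0.003117·13.0749 = 0.1222  (Qualcomm)
  w_2 = 0.196763·0.8396 + -0.003117·8.0829 = 0.1400  (Boeing)
  w_3 = 0.196763·2.7999 + -0.003117·13.3028 = 0.5095  (Intel)
  w_4 = 0.196763·0.3779 + -0.003117·29.8211 = -0.0186  (Exxon)
  w_5 = 0.196763·1.1256 + -0.003117·8.4985 = 0.1950  (Xerox)
Σw_i=1.0000  μᵀw=0.1320
σ²=wᵀΣw=λ₁·μ_p+λ₂ = 0.196763·0.132 + -0.003117 = 0.022856 ≈ 0.0229


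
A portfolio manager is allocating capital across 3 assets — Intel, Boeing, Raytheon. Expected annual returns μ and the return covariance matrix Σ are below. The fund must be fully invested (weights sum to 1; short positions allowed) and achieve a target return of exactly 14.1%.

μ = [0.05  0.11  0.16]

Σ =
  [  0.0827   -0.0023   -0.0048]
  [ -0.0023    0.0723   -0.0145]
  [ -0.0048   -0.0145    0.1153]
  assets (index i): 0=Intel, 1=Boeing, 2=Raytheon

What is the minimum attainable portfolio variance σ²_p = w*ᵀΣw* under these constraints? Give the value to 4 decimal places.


0.0461

u=Σ⁻¹μ = [0.7529  1.8773  1.6551]
v=Σ⁻¹𝟙 = [13.2071  16.5177  11.3001]
a=μᵀu=0.508968  b=𝟙ᵀu=4.285316  c=𝟙ᵀv=41.024912  D=ac−b²=2.516450
λ₁=(c·0.141−b)/D = (41.024912·0.141−4.285316)/2.516450 = 0.595759
λ₂=(a−b·0.141)/D = (0.508968−4.285316·0.141)/2.516450 = -0.037855
w* = 0.595759·u + -0.037855·v:
  w_0 = 0.595759·0.7529 + -0.037855·13.2071 = -0.0514  (Intel)
  w_1 = 0.595759·1.8773 + -0.037855·16.5177 = 0.4932  (Boeing)
  w_2 = 0.595759·1.6551 + -0.037855·11.3001 = 0.5583  (Raytheon)
Σw_i=1.0000  μᵀw=0.1410
σ²=wᵀΣw=λ₁·μ_p+λ₂ = 0.595759·0.141 + -0.037855 = 0.046147 ≈ 0.0461


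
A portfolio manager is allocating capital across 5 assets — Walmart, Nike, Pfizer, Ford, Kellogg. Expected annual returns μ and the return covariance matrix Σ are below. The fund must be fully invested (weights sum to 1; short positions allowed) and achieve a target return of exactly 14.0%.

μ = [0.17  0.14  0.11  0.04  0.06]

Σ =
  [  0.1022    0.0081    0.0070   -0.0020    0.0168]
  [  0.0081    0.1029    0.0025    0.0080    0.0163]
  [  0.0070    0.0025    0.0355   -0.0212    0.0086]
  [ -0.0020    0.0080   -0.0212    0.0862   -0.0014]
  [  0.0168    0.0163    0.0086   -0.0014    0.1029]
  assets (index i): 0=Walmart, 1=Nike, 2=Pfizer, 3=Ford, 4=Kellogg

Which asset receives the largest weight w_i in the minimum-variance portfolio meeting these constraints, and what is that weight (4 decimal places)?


Pfizer (0.4842)

p=Σ⁻¹μ = [1.3756  1.0829  3.5262  1.2612  -0.0906]
q=Σ⁻¹𝟙 = [6.3398  5.9380  37.5701  20.5162  4.8816]
a=μᵀp=0.818357  b=𝟙ᵀp=7.155348  c=𝟙ᵀq=75.245747  D=ac−b²=10.378857
λ₁=(c·0.140−b)/D = (75.245747·0.140−7.155348)/10.378857 = 0.325571
λ₂=(a−b·0.140)/D = (0.818357−7.155348·0.140)/10.378857 = -0.017670
w* = 0.325571·p + -0.017670·q:
  w_0 = 0.325571·1.3756 + -0.017670·6.3398 = 0.3358  (Walmart)
  w_1 = 0.325571·1.0829 + -0.017670·5.9380 = 0.2476  (Nike)
  w_2 = 0.325571·3.5262 + -0.017670·37.5701 = 0.4842  (Pfizer)
  w_3 = 0.325571·1.2612 + -0.017670·20.5162 = 0.0481  (Ford)
  w_4 = 0.325571·-0.0906 + -0.017670·4.8816 = -0.1157  (Kellogg)
Σw_i=1.0000  μᵀw=0.1400
σ²=wᵀΣw=λ₁·μ_p+λ₂ = 0.325571·0.140 + -0.017670 = 0.027910 ≈ 0.0279


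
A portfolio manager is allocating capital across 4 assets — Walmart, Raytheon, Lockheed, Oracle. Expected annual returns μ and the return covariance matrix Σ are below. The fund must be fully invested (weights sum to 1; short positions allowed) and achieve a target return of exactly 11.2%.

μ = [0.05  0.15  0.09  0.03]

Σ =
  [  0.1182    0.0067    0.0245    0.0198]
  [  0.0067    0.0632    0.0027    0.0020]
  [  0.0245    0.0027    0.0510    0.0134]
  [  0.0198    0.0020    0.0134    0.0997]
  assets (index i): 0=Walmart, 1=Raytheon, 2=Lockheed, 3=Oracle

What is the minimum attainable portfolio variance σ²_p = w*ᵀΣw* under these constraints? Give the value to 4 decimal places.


u=Σ⁻¹μ = [-0.0590  2.3074  1.6595  0.0433]
v=Σ⁻¹𝟙 = [3.2602  14.5961  15.4254  7.0166]
a=μᵀu=0.493816  b=𝟙ᵀu=3.951209  c=𝟙ᵀv=40.298287  D=ac−b²=4.287898
λ₁=(c·0.112−b)/D = (40.298287·0.112−3.951209)/4.287898 = 0.131113
λ₂=(a−b·0.112)/D = (0.493816−3.951209·0.112)/4.287898 = 0.011959
w* = 0.131113·u + 0.011959·v:
  w_0 = 0.131113·-0.0590 + 0.011959·3.2602 = 0.0313  (Walmart)
  w_1 = 0.131113·2.3074 + 0.011959·14.5961 = 0.4771  (Raytheon)
  w_2 = 0.131113·1.6595 + 0.011959·15.4254 = 0.4021  (Lockheed)
  w_3 = 0.131113·0.0433 + 0.011959·7.0166 = 0.0896  (Oracle)
Σw_i=1.0000  μᵀw=0.1120
σ²=wᵀΣw=λ₁·μ_p+λ₂ = 0.131113·0.112 + 0.011959 = 0.026644 ≈ 0.0266

0.0266


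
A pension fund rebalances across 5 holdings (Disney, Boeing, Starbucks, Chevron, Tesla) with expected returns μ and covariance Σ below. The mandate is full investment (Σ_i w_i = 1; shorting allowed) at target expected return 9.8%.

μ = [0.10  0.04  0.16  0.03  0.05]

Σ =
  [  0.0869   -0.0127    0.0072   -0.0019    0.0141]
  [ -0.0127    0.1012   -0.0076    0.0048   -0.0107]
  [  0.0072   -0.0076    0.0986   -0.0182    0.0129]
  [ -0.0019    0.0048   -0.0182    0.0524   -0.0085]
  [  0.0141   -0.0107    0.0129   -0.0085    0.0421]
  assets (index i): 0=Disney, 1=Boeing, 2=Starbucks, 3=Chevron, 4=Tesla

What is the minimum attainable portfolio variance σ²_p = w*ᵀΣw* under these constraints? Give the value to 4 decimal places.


0.0204

u=Σ⁻¹μ = [1.0120  0.6711  1.7381  1.2720  0.7435]
v=Σ⁻¹𝟙 = [8.8485  13.3709  12.0456  26.5584  25.8590]
a=μᵀu=0.481469  b=𝟙ᵀu=5.436674  c=𝟙ᵀv=86.682348  D=ac−b²=12.177425
λ₁=(c·0.098−b)/D = (86.682348·0.098−5.436674)/12.177425 = 0.251136
λ₂=(a−b·0.098)/D = (0.481469−5.436674·0.098)/12.177425 = -0.004215
w* = 0.251136·u + -0.004215·v:
  w_0 = 0.251136·1.0120 + -0.004215·8.8485 = 0.2169  (Disney)
  w_1 = 0.251136·0.6711 + -0.004215·13.3709 = 0.1122  (Boeing)
  w_2 = 0.251136·1.7381 + -0.004215·12.0456 = 0.3857  (Starbucks)
  w_3 = 0.251136·1.2720 + -0.004215·26.5584 = 0.2075  (Chevron)
  w_4 = 0.251136·0.7435 + -0.004215·25.8590 = 0.0777  (Tesla)
Σw_i=1.0000  μᵀw=0.0980
σ²=wᵀΣw=λ₁·μ_p+λ₂ = 0.251136·0.098 + -0.004215 = 0.020397 ≈ 0.0204


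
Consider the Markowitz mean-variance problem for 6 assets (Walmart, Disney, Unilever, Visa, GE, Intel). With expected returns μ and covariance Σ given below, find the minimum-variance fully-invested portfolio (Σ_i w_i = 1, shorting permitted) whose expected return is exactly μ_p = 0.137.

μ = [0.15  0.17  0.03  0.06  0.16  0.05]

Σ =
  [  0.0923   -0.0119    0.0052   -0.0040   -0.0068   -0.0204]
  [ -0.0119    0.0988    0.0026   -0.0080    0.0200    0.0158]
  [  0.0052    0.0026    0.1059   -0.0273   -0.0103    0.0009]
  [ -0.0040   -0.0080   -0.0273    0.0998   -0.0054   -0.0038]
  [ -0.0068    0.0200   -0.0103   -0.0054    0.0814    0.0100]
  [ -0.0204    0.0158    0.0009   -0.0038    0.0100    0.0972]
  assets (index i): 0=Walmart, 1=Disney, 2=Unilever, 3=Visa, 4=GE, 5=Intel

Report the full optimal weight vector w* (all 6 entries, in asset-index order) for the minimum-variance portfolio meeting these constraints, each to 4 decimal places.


p=Σ⁻¹μ = [2.0993  1.5884  0.5973  1.0960  1.8319  0.5456]
q=Σ⁻¹𝟙 = [15.3017  8.4936  13.8257  16.2251  12.9144  11.2965]
a=μᵀp=0.989003  b=𝟙ᵀp=7.758585  c=𝟙ᵀq=78.057104  D=ac−b²=17.003034
λ₁=(c·0.137−b)/D = (78.057104·0.137−7.758585)/17.003034 = 0.172630
λ₂=(a−b·0.137)/D = (0.989003−7.758585·0.137)/17.003034 = -0.004348
w* = 0.172630·p + -0.004348·q:
  w_0 = 0.172630·2.0993 + -0.004348·15.3017 = 0.2959  (Walmart)
  w_1 = 0.172630·1.5884 + -0.004348·8.4936 = 0.2373  (Disney)
  w_2 = 0.172630·0.5973 + -0.004348·13.8257 = 0.0430  (Unilever)
  w_3 = 0.172630·1.0960 + -0.004348·16.2251 = 0.1187  (Visa)
  w_4 = 0.172630·1.8319 + -0.004348·12.9144 = 0.2601  (GE)
  w_5 = 0.172630·0.5456 + -0.004348·11.2965 = 0.0451  (Intel)
Σw_i=1.0000  μᵀw=0.1370
σ²=wᵀΣw=λ₁·μ_p+λ₂ = 0.172630·0.137 + -0.004348 = 0.019303 ≈ 0.0193

0.2959  0.2373  0.0430  0.1187  0.2601  0.0451


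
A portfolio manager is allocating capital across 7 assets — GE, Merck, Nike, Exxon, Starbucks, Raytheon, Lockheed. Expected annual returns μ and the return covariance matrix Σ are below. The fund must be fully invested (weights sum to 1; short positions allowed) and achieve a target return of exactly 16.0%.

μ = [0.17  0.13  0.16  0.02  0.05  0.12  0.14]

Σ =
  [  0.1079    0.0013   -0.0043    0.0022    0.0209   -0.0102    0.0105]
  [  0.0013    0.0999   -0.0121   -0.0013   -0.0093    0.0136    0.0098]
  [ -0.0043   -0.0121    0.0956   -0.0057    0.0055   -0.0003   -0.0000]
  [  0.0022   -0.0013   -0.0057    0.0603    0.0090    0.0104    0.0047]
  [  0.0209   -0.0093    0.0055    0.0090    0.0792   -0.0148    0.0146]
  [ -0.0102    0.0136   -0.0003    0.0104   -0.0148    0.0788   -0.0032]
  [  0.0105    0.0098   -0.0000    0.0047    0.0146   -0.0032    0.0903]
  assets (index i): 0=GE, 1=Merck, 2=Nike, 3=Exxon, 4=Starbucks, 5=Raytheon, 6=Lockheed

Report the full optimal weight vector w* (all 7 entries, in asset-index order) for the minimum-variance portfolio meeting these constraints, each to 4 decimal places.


g=Σ⁻¹μ = [1.6135  1.1926  1.8894  0.0570  0.2833  1.6292  1.2423]
h=Σ⁻¹𝟙 = [7.8376  10.1476  12.3395  13.4275  10.3831  12.4678  7.1257]
a=μᵀg=1.116372  b=𝟙ᵀg=7.907338  c=𝟙ᵀh=73.728820  D=ac−b²=19.782780
λ₁=(c·0.160−b)/D = (73.728820·0.160−7.907338)/19.782780 = 0.196599
λ₂=(a−b·0.160)/D = (1.116372−7.907338·0.160)/19.782780 = -0.007522
w* = 0.196599·g + -0.007522·h:
  w_0 = 0.196599·1.6135 + -0.007522·7.8376 = 0.2583  (GE)
  w_1 = 0.196599·1.1926 + -0.007522·10.1476 = 0.1581  (Merck)
  w_2 = 0.196599·1.8894 + -0.007522·12.3395 = 0.2786  (Nike)
  w_3 = 0.196599·0.0570 + -0.007522·13.4275 = -0.0898  (Exxon)
  w_4 = 0.196599·0.2833 + -0.007522·10.3831 = -0.0224  (Starbucks)
  w_5 = 0.196599·1.6292 + -0.007522·12.4678 = 0.2265  (Raytheon)
  w_6 = 0.196599·1.2423 + -0.007522·7.1257 = 0.1906  (Lockheed)
Σw_i=1.0000  μᵀw=0.1600
σ²=wᵀΣw=λ₁·μ_p+λ₂ = 0.196599·0.160 + -0.007522 = 0.023934 ≈ 0.0239

0.2583  0.1581  0.2786  -0.0898  -0.0224  0.2265  0.1906


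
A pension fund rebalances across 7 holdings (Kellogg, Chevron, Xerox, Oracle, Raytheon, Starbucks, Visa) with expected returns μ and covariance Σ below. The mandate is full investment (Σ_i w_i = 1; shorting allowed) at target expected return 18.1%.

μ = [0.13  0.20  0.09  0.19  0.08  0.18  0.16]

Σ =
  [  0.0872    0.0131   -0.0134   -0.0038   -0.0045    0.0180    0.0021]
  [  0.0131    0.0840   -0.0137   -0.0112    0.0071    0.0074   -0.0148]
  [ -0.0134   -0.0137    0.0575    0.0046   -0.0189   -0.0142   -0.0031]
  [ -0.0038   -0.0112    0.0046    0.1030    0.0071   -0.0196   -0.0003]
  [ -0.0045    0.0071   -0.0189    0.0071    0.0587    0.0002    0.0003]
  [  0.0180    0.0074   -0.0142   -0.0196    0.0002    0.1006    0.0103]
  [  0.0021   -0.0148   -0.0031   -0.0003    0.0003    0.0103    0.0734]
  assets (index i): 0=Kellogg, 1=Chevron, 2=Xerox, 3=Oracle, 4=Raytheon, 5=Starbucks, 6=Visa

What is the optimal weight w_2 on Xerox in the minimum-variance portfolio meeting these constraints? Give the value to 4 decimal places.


0.0968

x=Σ⁻¹μ = [1.3031  3.2241  3.7436  2.3330  1.9754  2.0248  2.6681]
y=Σ⁻¹𝟙 = [13.4919  16.7792  36.0701  10.9015  26.2116  11.7731  16.4300]
a=μᵀx=2.543828  b=𝟙ᵀx=17.272257  c=𝟙ᵀy=131.657329  D=ac−b²=36.582782
λ₁=(c·0.181−b)/D = (131.657329·0.181−17.272257)/36.582782 = 0.179257
λ₂=(a−b·0.181)/D = (2.543828−17.272257·0.181)/36.582782 = -0.015921
w* = 0.179257·x + -0.015921·y:
  w_0 = 0.179257·1.3031 + -0.015921·13.4919 = 0.0188  (Kellogg)
  w_1 = 0.179257·3.2241 + -0.015921·16.7792 = 0.3108  (Chevron)
  w_2 = 0.179257·3.7436 + -0.015921·36.0701 = 0.0968  (Xerox)
  w_3 = 0.179257·2.3330 + -0.015921·10.9015 = 0.2446  (Oracle)
  w_4 = 0.179257·1.9754 + -0.015921·26.2116 = -0.0632  (Raytheon)
  w_5 = 0.179257·2.0248 + -0.015921·11.7731 = 0.1755  (Starbucks)
  w_6 = 0.179257·2.6681 + -0.015921·16.4300 = 0.2167  (Visa)
Σw_i=1.0000  μᵀw=0.1810
σ²=wᵀΣw=λ₁·μ_p+λ₂ = 0.179257·0.181 + -0.015921 = 0.016524 ≈ 0.0165


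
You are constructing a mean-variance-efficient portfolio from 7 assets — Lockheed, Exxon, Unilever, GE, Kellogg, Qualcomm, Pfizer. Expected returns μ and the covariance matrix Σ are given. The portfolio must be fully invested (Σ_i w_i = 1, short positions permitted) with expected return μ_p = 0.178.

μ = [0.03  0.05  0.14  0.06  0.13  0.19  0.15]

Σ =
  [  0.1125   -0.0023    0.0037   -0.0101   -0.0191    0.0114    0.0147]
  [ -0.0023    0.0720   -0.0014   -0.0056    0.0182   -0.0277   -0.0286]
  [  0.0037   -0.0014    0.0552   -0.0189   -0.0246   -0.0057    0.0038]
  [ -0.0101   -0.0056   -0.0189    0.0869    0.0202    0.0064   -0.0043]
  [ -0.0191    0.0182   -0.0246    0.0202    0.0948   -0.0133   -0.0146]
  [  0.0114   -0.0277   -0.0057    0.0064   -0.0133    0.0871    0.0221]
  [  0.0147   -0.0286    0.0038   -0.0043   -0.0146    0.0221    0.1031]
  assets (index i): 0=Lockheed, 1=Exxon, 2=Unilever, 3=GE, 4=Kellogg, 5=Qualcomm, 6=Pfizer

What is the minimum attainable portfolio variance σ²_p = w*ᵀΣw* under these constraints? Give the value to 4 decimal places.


g=Σ⁻¹μ = [0.1869  1.9919  4.2753  1.0295  2.5805  2.9847  1.5918]
h=Σ⁻¹𝟙 = [9.1778  23.8869  32.4080  16.4614  17.2676  18.1075  13.0729]
a=μᵀg=1.906849  b=𝟙ᵀg=14.640619  c=𝟙ᵀh=130.382020  D=ac−b²=34.271049
λ₁=(c·0.178−b)/D = (130.382020·0.178−14.640619)/34.271049 = 0.249989
λ₂=(a−b·0.178)/D = (1.906849−14.640619·0.178)/34.271049 = -0.020402
w* = 0.249989·g + -0.020402·h:
  w_0 = 0.249989·0.1869 + -0.020402·9.1778 = -0.1405  (Lockheed)
  w_1 = 0.249989·1.9919 + -0.020402·23.8869 = 0.0106  (Exxon)
  w_2 = 0.249989·4.2753 + -0.020402·32.4080 = 0.4076  (Unilever)
  w_3 = 0.249989·1.0295 + -0.020402·16.4614 = -0.0785  (GE)
  w_4 = 0.249989·2.5805 + -0.020402·17.2676 = 0.2928  (Kellogg)
  w_5 = 0.249989·2.9847 + -0.020402·18.1075 = 0.3767  (Qualcomm)
  w_6 = 0.249989·1.5918 + -0.020402·13.0729 = 0.1312  (Pfizer)
Σw_i=1.0000  μᵀw=0.1780
σ²=wᵀΣw=λ₁·μ_p+λ₂ = 0.249989·0.178 + -0.020402 = 0.024096 ≈ 0.0241

0.0241


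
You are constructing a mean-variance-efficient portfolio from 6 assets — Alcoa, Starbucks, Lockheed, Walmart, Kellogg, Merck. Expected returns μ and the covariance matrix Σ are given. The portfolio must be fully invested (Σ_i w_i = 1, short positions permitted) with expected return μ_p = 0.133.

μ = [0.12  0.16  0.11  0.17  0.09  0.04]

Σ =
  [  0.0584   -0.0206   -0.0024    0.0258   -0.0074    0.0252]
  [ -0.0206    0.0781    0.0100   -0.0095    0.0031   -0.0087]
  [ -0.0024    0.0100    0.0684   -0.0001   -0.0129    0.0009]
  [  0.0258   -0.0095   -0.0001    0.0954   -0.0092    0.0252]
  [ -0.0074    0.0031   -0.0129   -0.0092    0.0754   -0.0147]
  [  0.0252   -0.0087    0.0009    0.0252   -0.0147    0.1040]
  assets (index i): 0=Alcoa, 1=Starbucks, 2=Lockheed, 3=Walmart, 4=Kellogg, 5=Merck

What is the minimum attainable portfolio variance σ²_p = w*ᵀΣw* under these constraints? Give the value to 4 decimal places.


u=Σ⁻¹μ = [2.6758  2.6390  1.6574  1.5422  1.7846  -0.1788]
v=Σ⁻¹𝟙 = [20.1773  16.8523  16.4726  6.7252  19.5792  7.1313]
a=μᵀu=1.341296  b=𝟙ᵀu=10.120307  c=𝟙ᵀv=86.938013  D=ac−b²=14.188969
λ₁=(c·0.133−b)/D = (86.938013·0.133−10.120307)/14.188969 = 0.101660
λ₂=(a−b·0.133)/D = (1.341296−10.120307·0.133)/14.188969 = -0.000332
w* = 0.101660·u + -0.000332·v:
  w_0 = 0.101660·2.6758 + -0.000332·20.1773 = 0.2653  (Alcoa)
  w_1 = 0.101660·2.6390 + -0.000332·16.8523 = 0.2627  (Starbucks)
  w_2 = 0.101660·1.6574 + -0.000332·16.4726 = 0.1630  (Lockheed)
  w_3 = 0.101660·1.5422 + -0.000332·6.7252 = 0.1545  (Walmart)
  w_4 = 0.101660·1.7846 + -0.000332·19.5792 = 0.1749  (Kellogg)
  w_5 = 0.101660·-0.1788 + -0.000332·7.1313 = -0.0205  (Merck)
Σw_i=1.0000  μᵀw=0.1330
σ²=wᵀΣw=λ₁·μ_p+λ₂ = 0.101660·0.133 + -0.000332 = 0.013189 ≈ 0.0132

0.0132


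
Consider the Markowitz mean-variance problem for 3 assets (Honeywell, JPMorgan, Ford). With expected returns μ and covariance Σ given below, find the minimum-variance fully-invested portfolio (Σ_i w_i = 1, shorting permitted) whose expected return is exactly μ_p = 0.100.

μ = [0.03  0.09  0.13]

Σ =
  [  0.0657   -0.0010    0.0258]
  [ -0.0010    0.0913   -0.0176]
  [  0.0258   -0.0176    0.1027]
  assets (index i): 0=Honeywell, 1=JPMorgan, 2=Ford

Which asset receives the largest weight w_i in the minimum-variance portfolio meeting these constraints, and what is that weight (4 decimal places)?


Ford (0.4383)

u=Σ⁻¹μ = [-0.1186  1.2764  1.5144]
v=Σ⁻¹𝟙 = [11.9045  12.8069  8.9413]
a=μᵀu=0.308183  b=𝟙ᵀu=2.672118  c=𝟙ᵀv=33.652612  D=ac−b²=3.230954
λ₁=(c·0.100−b)/D = (33.652612·0.100−2.672118)/3.230954 = 0.214532
λ₂=(a−b·0.100)/D = (0.308183−2.672118·0.100)/3.230954 = 0.012681
w* = 0.214532·u + 0.012681·v:
  w_0 = 0.214532·-0.1186 + 0.012681·11.9045 = 0.1255  (Honeywell)
  w_1 = 0.214532·1.2764 + 0.012681·12.8069 = 0.4362  (JPMorgan)
  w_2 = 0.214532·1.5144 + 0.012681·8.9413 = 0.4383  (Ford)
Σw_i=1.0000  μᵀw=0.1000
σ²=wᵀΣw=λ₁·μ_p+λ₂ = 0.214532·0.100 + 0.012681 = 0.034134 ≈ 0.0341


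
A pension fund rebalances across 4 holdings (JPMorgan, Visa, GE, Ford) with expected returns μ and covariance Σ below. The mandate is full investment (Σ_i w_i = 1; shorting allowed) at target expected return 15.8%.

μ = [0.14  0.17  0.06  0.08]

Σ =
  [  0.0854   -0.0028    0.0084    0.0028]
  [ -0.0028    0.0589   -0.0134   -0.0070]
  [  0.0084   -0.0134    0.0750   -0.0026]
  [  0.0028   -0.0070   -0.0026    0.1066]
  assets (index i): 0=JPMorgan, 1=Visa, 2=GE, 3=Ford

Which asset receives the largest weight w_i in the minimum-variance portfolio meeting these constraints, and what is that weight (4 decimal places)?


p=Σ⁻¹μ = [1.5946  3.3617  1.2553  0.9600]
q=Σ⁻¹𝟙 = [10.4586  22.5516  16.5722  10.9912]
a=μᵀp=0.946855  b=𝟙ᵀp=7.171608  c=𝟙ᵀq=60.573651  D=ac−b²=5.922503
λ₁=(c·0.158−b)/D = (60.573651·0.158−7.171608)/5.922503 = 0.405070
λ₂=(a−b·0.158)/D = (0.946855−7.171608·0.158)/5.922503 = -0.031449
w* = 0.405070·p + -0.031449·q:
  w_0 = 0.405070·1.5946 + -0.031449·10.4586 = 0.3170  (JPMorgan)
  w_1 = 0.405070·3.3617 + -0.031449·22.5516 = 0.6525  (Visa)
  w_2 = 0.405070·1.2553 + -0.031449·16.5722 = -0.0127  (GE)
  w_3 = 0.405070·0.9600 + -0.031449·10.9912 = 0.0432  (Ford)
Σw_i=1.0000  μᵀw=0.1580
σ²=wᵀΣw=λ₁·μ_p+λ₂ = 0.405070·0.158 + -0.031449 = 0.032552 ≈ 0.0326

Visa (0.6525)


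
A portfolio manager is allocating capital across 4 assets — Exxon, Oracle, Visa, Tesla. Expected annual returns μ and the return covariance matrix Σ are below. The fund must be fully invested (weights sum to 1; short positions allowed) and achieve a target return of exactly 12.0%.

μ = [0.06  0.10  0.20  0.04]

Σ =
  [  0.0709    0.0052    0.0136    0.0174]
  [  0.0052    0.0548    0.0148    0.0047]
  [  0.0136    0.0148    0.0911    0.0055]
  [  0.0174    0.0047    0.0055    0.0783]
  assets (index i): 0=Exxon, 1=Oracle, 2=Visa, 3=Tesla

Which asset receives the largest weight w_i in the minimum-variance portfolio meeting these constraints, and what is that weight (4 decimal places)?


Oracle (0.3507)

u=Σ⁻¹μ = [0.3286  1.2532  1.9290  0.2271]
v=Σ⁻¹𝟙 = [9.4683  14.7676  6.6018  9.3172]
a=μᵀu=0.539925  b=𝟙ᵀu=3.737914  c=𝟙ᵀv=40.154951  D=ac−b²=7.708645
λ₁=(c·0.120−b)/D = (40.154951·0.120−3.737914)/7.708645 = 0.140191
λ₂=(a−b·0.120)/D = (0.539925−3.737914·0.120)/7.708645 = 0.011854
w* = 0.140191·u + 0.011854·v:
  w_0 = 0.140191·0.3286 + 0.011854·9.4683 = 0.1583  (Exxon)
  w_1 = 0.140191·1.2532 + 0.011854·14.7676 = 0.3507  (Oracle)
  w_2 = 0.140191·1.9290 + 0.011854·6.6018 = 0.3487  (Visa)
  w_3 = 0.140191·0.2271 + 0.011854·9.3172 = 0.1423  (Tesla)
Σw_i=1.0000  μᵀw=0.1200
σ²=wᵀΣw=λ₁·μ_p+λ₂ = 0.140191·0.120 + 0.011854 = 0.028676 ≈ 0.0287


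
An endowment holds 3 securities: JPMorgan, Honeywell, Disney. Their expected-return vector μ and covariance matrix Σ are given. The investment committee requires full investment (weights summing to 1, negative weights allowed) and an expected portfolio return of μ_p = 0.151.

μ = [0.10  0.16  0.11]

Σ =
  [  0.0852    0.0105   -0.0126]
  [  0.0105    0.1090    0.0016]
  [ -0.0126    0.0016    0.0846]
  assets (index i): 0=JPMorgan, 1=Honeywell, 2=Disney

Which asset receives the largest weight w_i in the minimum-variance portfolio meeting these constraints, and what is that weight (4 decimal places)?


p=Σ⁻¹μ = [1.2256  1.3284  1.4576]
q=Σ⁻¹𝟙 = [12.7910  7.7428  13.5789]
a=μᵀp=0.495446  b=𝟙ᵀp=4.011638  c=𝟙ᵀq=34.112787  D=ac−b²=0.807817
λ₁=(c·0.151−b)/D = (34.112787·0.151−4.011638)/0.807817 = 1.410460
λ₂=(a−b·0.151)/D = (0.495446−4.011638·0.151)/0.807817 = -0.136554
w* = 1.410460·p + -0.136554·q:
  w_0 = 1.410460·1.2256 + -0.136554·12.7910 = -0.0181  (JPMorgan)
  w_1 = 1.410460·1.3284 + -0.136554·7.7428 = 0.8164  (Honeywell)
  w_2 = 1.410460·1.4576 + -0.136554·13.5789 = 0.2017  (Disney)
Σw_i=1.0000  μᵀw=0.1510
σ²=wᵀΣw=λ₁·μ_p+λ₂ = 1.410460·0.151 + -0.136554 = 0.076425 ≈ 0.0764

Honeywell (0.8164)


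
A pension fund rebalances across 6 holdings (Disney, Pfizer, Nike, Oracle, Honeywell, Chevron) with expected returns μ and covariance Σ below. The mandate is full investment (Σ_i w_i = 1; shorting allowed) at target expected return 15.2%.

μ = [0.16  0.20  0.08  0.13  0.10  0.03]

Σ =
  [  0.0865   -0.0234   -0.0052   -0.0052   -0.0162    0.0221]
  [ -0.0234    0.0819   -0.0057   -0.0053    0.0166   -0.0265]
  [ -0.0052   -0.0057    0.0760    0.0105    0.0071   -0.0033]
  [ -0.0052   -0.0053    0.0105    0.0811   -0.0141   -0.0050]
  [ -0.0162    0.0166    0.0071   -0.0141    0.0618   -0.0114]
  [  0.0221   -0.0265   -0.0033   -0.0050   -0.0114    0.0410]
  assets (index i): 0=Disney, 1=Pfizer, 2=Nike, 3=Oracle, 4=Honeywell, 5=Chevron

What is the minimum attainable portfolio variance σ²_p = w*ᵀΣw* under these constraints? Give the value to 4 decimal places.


u=Σ⁻¹μ = [2.8449  3.9250  1.1112  2.4588  2.2502  2.7501]
v=Σ⁻¹𝟙 = [14.1241  28.2897  13.1877  20.2908  23.7366  45.1977]
a=μᵀu=1.956253  b=𝟙ᵀu=15.340199  c=𝟙ᵀv=144.826564  D=ac−b²=47.995665
λ₁=(c·0.152−b)/D = (144.826564·0.152−15.340199)/47.995665 = 0.139043
λ₂=(a−b·0.152)/D = (1.956253−15.340199·0.152)/47.995665 = -0.007823
w* = 0.139043·u + -0.007823·v:
  w_0 = 0.139043·2.8449 + -0.007823·14.1241 = 0.2851  (Disney)
  w_1 = 0.139043·3.9250 + -0.007823·28.2897 = 0.3244  (Pfizer)
  w_2 = 0.139043·1.1112 + -0.007823·13.1877 = 0.0513  (Nike)
  w_3 = 0.139043·2.4588 + -0.007823·20.2908 = 0.1831  (Oracle)
  w_4 = 0.139043·2.2502 + -0.007823·23.7366 = 0.1272  (Honeywell)
  w_5 = 0.139043·2.7501 + -0.007823·45.1977 = 0.0288  (Chevron)
Σw_i=1.0000  μᵀw=0.1520
σ²=wᵀΣw=λ₁·μ_p+λ₂ = 0.139043·0.152 + -0.007823 = 0.013312 ≈ 0.0133

0.0133


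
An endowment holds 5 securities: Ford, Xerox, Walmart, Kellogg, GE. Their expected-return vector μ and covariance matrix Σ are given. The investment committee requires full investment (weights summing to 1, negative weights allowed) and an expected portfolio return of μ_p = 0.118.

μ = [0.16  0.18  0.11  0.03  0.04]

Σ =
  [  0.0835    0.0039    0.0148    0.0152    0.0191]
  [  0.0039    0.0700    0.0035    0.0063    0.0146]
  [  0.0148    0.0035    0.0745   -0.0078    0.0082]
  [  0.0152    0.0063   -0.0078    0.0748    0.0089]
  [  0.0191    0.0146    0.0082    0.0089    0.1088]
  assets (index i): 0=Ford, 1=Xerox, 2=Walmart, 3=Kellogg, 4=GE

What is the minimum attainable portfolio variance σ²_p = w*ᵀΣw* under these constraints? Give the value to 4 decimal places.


u=Σ⁻¹μ = [1.6904  2.4960  1.0612  -0.0011  -0.3439]
v=Σ⁻¹𝟙 = [5.9948  11.2728  12.4334  11.9372  4.7125]
a=μᵀu=0.822683  b=𝟙ᵀu=4.902567  c=𝟙ᵀv=46.350708  D=ac−b²=14.096792
λ₁=(c·0.118−b)/D = (46.350708·0.118−4.902567)/14.096792 = 0.040209
λ₂=(a−b·0.118)/D = (0.822683−4.902567·0.118)/14.096792 = 0.017322
w* = 0.040209·u + 0.017322·v:
  w_0 = 0.040209·1.6904 + 0.017322·5.9948 = 0.1718  (Ford)
  w_1 = 0.040209·2.4960 + 0.017322·11.2728 = 0.2956  (Xerox)
  w_2 = 0.040209·1.0612 + 0.017322·12.4334 = 0.2580  (Walmart)
  w_3 = 0.040209·-0.0011 + 0.017322·11.9372 = 0.2067  (Kellogg)
  w_4 = 0.040209·-0.3439 + 0.017322·4.7125 = 0.0678  (GE)
Σw_i=1.0000  μᵀw=0.1180
σ²=wᵀΣw=λ₁·μ_p+λ₂ = 0.040209·0.118 + 0.017322 = 0.022066 ≈ 0.0221

0.0221
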